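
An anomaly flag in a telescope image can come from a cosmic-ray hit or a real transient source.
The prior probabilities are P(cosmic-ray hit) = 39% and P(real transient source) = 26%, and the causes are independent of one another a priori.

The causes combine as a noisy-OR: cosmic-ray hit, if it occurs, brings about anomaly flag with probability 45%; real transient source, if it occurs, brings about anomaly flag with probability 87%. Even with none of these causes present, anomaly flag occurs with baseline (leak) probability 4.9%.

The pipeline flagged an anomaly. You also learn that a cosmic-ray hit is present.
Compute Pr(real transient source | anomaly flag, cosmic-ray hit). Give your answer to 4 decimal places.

Pr(real transient source | anomaly flag, cosmic-ray hit) ≈ 0.4071

Under noisy-OR, P(anomaly flag | causes) = 1 − (1−0.049)·∏(1−qᵢ) over the active causes.
By total probability over both values of real transient source:
  P(anomaly flag | cosmic-ray hit) = 0.47695·0.74 + 0.932003·0.26
        = 0.352943 + 0.242321 = 0.595264
Keeping only the real transient source-present terms gives 0.242321, so
  P(real transient source | anomaly flag, cosmic-ray hit) = 0.242321 / 0.595264 ≈ 0.4071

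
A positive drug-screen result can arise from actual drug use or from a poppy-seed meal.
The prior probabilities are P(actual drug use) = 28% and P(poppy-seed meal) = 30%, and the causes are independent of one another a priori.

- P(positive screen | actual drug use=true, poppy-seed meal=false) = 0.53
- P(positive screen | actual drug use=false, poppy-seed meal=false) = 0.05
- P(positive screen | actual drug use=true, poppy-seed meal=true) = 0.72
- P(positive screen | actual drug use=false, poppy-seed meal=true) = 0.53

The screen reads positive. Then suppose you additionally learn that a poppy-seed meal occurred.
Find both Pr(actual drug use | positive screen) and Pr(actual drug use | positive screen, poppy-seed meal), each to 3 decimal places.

Pr(actual drug use | positive screen) ≈ 0.541; Pr(actual drug use | positive screen, poppy-seed meal) ≈ 0.346

P(positive screen) = 0.05·0.72·0.7 + 0.53·0.72·0.3 + 0.53·0.28·0.7 + 0.72·0.28·0.3 = 0.025200 + 0.114480 + 0.103880 + 0.060480 = 0.304040
Of this, 0.164360 comes from 0.103880 + 0.060480 (the actual drug use=true cases).
So P(actual drug use | positive screen) = 0.164360/0.304040 ≈ 0.541.

Now condition on the additional information:
By total probability over both values of actual drug use:
  P(positive screen | poppy-seed meal) = 0.53×0.72 + 0.72×0.28
        = 0.381600 + 0.201600 = 0.583200
Keeping only the actual drug use-present terms gives 0.201600, so
  P(actual drug use | positive screen, poppy-seed meal) = 0.201600 / 0.583200 ≈ 0.346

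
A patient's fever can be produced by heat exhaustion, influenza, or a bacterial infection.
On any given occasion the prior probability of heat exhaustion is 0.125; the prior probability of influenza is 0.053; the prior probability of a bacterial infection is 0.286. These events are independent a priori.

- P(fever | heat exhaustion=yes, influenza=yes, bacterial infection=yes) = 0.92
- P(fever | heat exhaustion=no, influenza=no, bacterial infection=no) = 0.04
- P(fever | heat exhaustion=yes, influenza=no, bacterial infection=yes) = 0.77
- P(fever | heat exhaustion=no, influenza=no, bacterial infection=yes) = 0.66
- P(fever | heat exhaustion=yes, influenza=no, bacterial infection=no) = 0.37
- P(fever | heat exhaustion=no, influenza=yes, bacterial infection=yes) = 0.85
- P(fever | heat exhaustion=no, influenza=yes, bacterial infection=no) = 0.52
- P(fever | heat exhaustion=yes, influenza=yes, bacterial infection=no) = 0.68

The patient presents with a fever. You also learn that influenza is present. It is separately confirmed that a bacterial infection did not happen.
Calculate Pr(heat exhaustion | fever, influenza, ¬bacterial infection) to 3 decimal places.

Pr(heat exhaustion | fever, influenza, ¬bacterial infection) ≈ 0.157

P(fever | influenza, ¬bacterial infection) = 0.52·0.875 + 0.68·0.125 = 0.455000 + 0.085000 = 0.540000
The heat exhaustion-present share is 0.68·0.125 = 0.085000.
Hence the posterior is 0.085000/0.540000 ≈ 0.157.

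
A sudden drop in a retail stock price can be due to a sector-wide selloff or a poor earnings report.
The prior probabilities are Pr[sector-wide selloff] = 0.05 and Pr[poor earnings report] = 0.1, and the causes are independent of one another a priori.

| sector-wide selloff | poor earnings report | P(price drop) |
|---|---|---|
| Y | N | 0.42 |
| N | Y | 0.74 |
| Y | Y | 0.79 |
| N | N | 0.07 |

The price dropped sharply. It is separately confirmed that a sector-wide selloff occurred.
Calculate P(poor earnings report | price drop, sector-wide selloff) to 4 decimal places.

For the numerator, keep only poor earnings report=true terms: 0.79×0.1 = 0.079000
The normalizing constant is 0.42×0.9 + 0.79×0.1 = 0.457000
P(poor earnings report | price drop, sector-wide selloff) = 0.079000/0.457000 ≈ 0.1729

P(poor earnings report | price drop, sector-wide selloff) ≈ 0.1729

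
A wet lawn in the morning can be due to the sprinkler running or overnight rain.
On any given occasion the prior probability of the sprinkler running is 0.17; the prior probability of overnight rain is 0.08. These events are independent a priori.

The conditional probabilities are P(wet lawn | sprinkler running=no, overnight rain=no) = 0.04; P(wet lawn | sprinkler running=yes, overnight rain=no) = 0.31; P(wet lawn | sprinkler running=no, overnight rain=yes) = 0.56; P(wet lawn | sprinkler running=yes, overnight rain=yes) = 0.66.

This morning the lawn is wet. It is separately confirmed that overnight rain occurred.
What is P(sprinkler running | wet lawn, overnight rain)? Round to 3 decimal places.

P(sprinkler running | wet lawn, overnight rain) ≈ 0.194

P(wet lawn | overnight rain) = 0.56*0.83 + 0.66*0.17 = 0.464800 + 0.112200 = 0.577000
Of this, 0.112200 comes from 0.66*0.17 (the sprinkler running=true cases).
Hence the posterior is 0.112200/0.577000 ≈ 0.194.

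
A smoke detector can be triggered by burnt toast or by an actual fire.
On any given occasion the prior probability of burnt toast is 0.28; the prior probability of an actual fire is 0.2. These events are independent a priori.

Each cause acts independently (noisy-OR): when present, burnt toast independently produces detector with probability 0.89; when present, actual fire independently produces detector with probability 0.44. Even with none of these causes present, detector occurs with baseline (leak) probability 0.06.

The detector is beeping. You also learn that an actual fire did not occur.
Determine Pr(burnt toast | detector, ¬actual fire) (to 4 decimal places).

Pr(burnt toast | detector, ¬actual fire) ≈ 0.8532

Under noisy-OR, P(detector | causes) = 1 − (1−0.06)·∏(1−qᵢ) over the active causes.
Numerator (weight on configurations with burnt toast): 0.8966·0.28 = 0.251048
The normalizing constant is 0.06·0.72 + 0.8966·0.28 = 0.294248
Posterior = 0.251048 / 0.294248 ≈ 0.8532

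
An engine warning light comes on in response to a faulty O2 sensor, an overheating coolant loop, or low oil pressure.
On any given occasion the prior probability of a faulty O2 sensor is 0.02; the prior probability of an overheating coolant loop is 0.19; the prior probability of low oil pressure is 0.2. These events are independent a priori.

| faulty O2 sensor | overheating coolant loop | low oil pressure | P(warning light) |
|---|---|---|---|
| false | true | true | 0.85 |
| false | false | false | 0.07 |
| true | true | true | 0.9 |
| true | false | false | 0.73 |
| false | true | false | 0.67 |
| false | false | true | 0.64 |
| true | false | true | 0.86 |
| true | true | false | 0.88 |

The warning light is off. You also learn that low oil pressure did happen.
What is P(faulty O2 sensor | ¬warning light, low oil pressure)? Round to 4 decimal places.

P(faulty O2 sensor | ¬warning light, low oil pressure) ≈ 0.0084

Numerator (weight on configurations with faulty O2 sensor): 0.002268 + 0.000380 = 0.002648
Denominator P(¬warning light | low oil pressure): 0.36·0.98·0.81 + 0.15·0.98·0.19 + 0.14·0.02·0.81 + 0.1·0.02·0.19 = 0.316346
P(faulty O2 sensor | ¬warning light, low oil pressure) = 0.002648/0.316346 ≈ 0.0084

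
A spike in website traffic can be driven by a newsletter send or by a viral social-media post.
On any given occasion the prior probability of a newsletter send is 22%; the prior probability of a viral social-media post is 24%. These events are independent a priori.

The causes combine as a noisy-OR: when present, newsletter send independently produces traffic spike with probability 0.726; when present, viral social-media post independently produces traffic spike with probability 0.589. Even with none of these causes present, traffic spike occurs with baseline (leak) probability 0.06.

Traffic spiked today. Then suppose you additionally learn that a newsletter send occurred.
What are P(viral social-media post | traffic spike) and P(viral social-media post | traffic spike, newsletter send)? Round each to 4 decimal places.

P(viral social-media post | traffic spike) ≈ 0.5037; P(viral social-media post | traffic spike, newsletter send) ≈ 0.2755

Under noisy-OR, P(traffic spike | causes) = 1 − (1−0.06)·∏(1−qᵢ) over the active causes.
Weight on viral social-media post=true, given the evidence: 0.114877 + 0.047211 = 0.162088
The normalizing constant is 0.06*0.78*0.76 + 0.61366*0.78*0.24 + 0.74244*0.22*0.76 + 0.894143*0.22*0.24 = 0.321792
Posterior = 0.162088 / 0.321792 ≈ 0.5037

Now condition on the additional information:
Sum P(traffic spike|·) weighted by the priors over both values of viral social-media post:
  P(traffic spike | newsletter send) = 0.74244·0.76 + 0.894143·0.24
        = 0.564254 + 0.214594 = 0.778848
The terms with viral social-media post present sum to 0.214594, so
  P(viral social-media post | traffic spike, newsletter send) = 0.214594 / 0.778848 ≈ 0.2755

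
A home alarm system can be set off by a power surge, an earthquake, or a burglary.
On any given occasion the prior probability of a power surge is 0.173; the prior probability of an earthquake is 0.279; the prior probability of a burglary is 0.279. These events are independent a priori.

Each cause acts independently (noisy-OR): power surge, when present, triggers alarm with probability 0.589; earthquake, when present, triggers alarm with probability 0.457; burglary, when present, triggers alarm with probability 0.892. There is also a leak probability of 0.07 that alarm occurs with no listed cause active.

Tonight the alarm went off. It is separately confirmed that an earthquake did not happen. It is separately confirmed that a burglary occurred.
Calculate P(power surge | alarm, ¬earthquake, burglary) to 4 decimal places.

P(power surge | alarm, ¬earthquake, burglary) ≈ 0.1823

Under noisy-OR, P(alarm | causes) = 1 − (1−0.07)·∏(1−qᵢ) over the active causes.
Sum P(alarm|·) weighted by the priors over both values of power surge:
  P(alarm | ¬earthquake, burglary) = 0.89956*0.827 + 0.958719*0.173
        = 0.743936 + 0.165858 = 0.909794
Keeping only the power surge-present terms gives 0.165858, so
  P(power surge | alarm, ¬earthquake, burglary) = 0.165858 / 0.909794 ≈ 0.1823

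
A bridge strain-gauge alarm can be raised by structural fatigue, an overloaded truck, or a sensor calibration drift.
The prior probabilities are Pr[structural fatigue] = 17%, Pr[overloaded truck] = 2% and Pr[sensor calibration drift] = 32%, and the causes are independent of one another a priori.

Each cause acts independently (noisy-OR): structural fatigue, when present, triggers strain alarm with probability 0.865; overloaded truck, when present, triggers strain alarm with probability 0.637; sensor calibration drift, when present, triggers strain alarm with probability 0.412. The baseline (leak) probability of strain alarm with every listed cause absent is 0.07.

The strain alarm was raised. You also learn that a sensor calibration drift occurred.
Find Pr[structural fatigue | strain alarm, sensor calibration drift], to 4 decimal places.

Pr[structural fatigue | strain alarm, sensor calibration drift] ≈ 0.2921

Under noisy-OR, P(strain alarm | causes) = 1 − (1−0.07)·∏(1−qᵢ) over the active causes.
By total probability over the 4 (structural fatigue, overloaded truck) configurations:
  P(strain alarm | sensor calibration drift) = 0.45316·0.83·0.98 + 0.801497·0.83·0.02 + 0.926177·0.17·0.98 + 0.973202·0.17·0.02
        = 0.368600 + 0.013305 + 0.154301 + 0.003309 = 0.539515
Keeping only the structural fatigue-present terms gives 0.157610, so
  P(structural fatigue | strain alarm, sensor calibration drift) = 0.157610 / 0.539515 ≈ 0.2921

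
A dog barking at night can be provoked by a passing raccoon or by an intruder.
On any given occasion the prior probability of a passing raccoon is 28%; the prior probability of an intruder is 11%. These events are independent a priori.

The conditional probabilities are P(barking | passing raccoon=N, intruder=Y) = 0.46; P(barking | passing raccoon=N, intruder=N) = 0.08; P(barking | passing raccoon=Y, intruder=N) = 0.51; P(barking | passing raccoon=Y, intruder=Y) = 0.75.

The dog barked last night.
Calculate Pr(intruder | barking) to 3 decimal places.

P(barking) = 0.08×0.72×0.89 + 0.46×0.72×0.11 + 0.51×0.28×0.89 + 0.75×0.28×0.11 = 0.051264 + 0.036432 + 0.127092 + 0.023100 = 0.237888
Of this, 0.059532 comes from 0.036432 + 0.023100 (the intruder=true cases).
P(intruder | barking) = 0.059532 / 0.237888 ≈ 0.250

Pr(intruder | barking) ≈ 0.250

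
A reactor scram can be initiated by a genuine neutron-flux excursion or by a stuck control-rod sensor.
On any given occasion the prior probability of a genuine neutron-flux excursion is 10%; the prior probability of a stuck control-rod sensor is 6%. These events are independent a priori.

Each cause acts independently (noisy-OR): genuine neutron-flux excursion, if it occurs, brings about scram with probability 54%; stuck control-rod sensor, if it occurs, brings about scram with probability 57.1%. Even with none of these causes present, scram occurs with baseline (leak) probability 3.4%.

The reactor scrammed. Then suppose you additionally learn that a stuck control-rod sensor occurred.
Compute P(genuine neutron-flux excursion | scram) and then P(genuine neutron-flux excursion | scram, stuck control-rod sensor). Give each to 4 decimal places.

P(genuine neutron-flux excursion | scram) ≈ 0.4860; P(genuine neutron-flux excursion | scram, stuck control-rod sensor) ≈ 0.1331

Under noisy-OR, P(scram | causes) = 1 − (1−0.034)·∏(1−qᵢ) over the active causes.
Numerator (weight on configurations with genuine neutron-flux excursion): 0.052230 + 0.004856 = 0.057086
Normalizer over all consistent configurations: 0.034*0.9*0.94 + 0.585586*0.9*0.06 + 0.55564*0.1*0.94 + 0.80937*0.1*0.06 = 0.117472
P(genuine neutron-flux excursion | scram) = 0.057086/0.117472 ≈ 0.4860

Now condition on the additional information:
Numerator (weight on configurations with genuine neutron-flux excursion): 0.80937×0.1 = 0.080937
The normalizing constant is 0.585586×0.9 + 0.80937×0.1 = 0.607964
P(genuine neutron-flux excursion | scram, stuck control-rod sensor) = 0.080937/0.607964 ≈ 0.1331
Conditioning on stuck control-rod sensor lowers the posterior on genuine neutron-flux excursion: the classic explaining-away effect in a common-effect structure.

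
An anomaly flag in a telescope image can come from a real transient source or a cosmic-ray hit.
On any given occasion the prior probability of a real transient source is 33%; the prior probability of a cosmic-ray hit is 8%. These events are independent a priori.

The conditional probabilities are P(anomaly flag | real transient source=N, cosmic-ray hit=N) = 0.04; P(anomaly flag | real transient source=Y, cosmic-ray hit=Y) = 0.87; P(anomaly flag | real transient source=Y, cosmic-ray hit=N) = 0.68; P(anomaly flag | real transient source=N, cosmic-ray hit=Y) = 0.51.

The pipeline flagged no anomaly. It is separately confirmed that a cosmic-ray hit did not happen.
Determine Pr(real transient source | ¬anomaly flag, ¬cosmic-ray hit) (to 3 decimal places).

P(¬anomaly flag | ¬cosmic-ray hit) = 0.96*0.67 + 0.32*0.33 = 0.643200 + 0.105600 = 0.748800
The real transient source-present share is 0.32*0.33 = 0.105600.
Hence the posterior is 0.105600/0.748800 ≈ 0.141.

Pr(real transient source | ¬anomaly flag, ¬cosmic-ray hit) ≈ 0.141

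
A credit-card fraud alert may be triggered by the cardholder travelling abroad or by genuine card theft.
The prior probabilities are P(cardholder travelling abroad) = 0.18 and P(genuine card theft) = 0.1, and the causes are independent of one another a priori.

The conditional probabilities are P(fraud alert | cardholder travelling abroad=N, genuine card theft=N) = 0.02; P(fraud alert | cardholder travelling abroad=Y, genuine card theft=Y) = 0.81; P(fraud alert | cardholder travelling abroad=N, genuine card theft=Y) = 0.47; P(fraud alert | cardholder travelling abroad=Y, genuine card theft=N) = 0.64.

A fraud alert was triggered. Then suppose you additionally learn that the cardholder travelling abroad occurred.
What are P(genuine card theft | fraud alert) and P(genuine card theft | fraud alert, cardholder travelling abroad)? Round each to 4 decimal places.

P(genuine card theft | fraud alert) ≈ 0.3096; P(genuine card theft | fraud alert, cardholder travelling abroad) ≈ 0.1233

Sum P(fraud alert|·) weighted by the priors over the 4 (cardholder travelling abroad, genuine card theft) configurations:
  P(fraud alert) = 0.02·0.82·0.9 + 0.47·0.82·0.1 + 0.64·0.18·0.9 + 0.81·0.18·0.1
        = 0.014760 + 0.038540 + 0.103680 + 0.014580 = 0.171560
The terms with genuine card theft present sum to 0.053120, so
  P(genuine card theft | fraud alert) = 0.053120 / 0.171560 ≈ 0.3096

With the extra evidence:
P(fraud alert | cardholder travelling abroad) = 0.64·0.9 + 0.81·0.1 = 0.576000 + 0.081000 = 0.657000
Restricting to configurations with genuine card theft present: 0.81·0.1 = 0.081000.
Hence the posterior is 0.081000/0.657000 ≈ 0.1233.
— cardholder travelling abroad explains away the evidence for genuine card theft.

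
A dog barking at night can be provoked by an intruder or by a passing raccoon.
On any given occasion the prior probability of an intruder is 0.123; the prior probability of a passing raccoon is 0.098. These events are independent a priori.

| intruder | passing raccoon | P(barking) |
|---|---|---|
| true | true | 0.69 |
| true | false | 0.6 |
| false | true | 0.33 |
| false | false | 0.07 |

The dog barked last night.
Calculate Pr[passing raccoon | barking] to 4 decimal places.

Pr[passing raccoon | barking] ≈ 0.2312

Weight on passing raccoon=true, given the evidence: 0.028362 + 0.008317 = 0.036679
Normalizer over all consistent configurations: 0.07×0.877×0.902 + 0.33×0.877×0.098 + 0.6×0.123×0.902 + 0.69×0.123×0.098 = 0.158621
P(passing raccoon | barking) = 0.036679/0.158621 ≈ 0.2312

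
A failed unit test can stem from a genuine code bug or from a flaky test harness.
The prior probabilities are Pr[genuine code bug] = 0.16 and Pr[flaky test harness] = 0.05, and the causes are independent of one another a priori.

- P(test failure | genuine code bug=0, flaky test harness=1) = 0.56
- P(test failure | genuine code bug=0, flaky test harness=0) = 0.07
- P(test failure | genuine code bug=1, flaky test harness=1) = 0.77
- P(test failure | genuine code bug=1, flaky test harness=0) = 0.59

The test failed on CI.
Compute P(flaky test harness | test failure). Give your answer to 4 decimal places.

For the numerator, keep only flaky test harness=true terms: 0.023520 + 0.006160 = 0.029680
Normalizer over all consistent configurations: 0.07*0.84*0.95 + 0.56*0.84*0.05 + 0.59*0.16*0.95 + 0.77*0.16*0.05 = 0.175220
P(flaky test harness | test failure) = 0.029680/0.175220 ≈ 0.1694

P(flaky test harness | test failure) ≈ 0.1694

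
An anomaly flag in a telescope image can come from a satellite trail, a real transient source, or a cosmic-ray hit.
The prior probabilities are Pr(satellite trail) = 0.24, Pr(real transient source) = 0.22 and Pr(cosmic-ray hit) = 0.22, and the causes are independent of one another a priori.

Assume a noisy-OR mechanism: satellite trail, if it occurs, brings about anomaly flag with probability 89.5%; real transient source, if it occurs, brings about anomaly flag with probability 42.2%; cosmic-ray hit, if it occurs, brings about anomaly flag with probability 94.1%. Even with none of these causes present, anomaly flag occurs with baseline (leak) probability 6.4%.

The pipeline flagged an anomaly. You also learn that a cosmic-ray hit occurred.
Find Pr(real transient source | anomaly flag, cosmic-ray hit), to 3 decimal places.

Under noisy-OR, P(anomaly flag | causes) = 1 − (1−0.064)·∏(1−qᵢ) over the active causes.
Numerator (weight on configurations with real transient source): 0.161863 + 0.052623 = 0.214486
The normalizing constant is 0.944776·0.76·0.78 + 0.968081·0.76·0.22 + 0.994201·0.24·0.78 + 0.996648·0.24·0.22 = 0.960663
Posterior = 0.214486 / 0.960663 ≈ 0.223

Pr(real transient source | anomaly flag, cosmic-ray hit) ≈ 0.223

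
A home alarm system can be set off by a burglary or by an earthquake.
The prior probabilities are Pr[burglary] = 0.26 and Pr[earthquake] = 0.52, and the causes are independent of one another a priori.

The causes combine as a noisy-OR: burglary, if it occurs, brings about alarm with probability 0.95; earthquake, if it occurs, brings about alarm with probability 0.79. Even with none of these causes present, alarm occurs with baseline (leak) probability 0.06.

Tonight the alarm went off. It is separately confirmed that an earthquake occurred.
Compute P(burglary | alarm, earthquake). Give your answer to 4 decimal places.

P(burglary | alarm, earthquake) ≈ 0.3024

Under noisy-OR, P(alarm | causes) = 1 − (1−0.06)·∏(1−qᵢ) over the active causes.
For the numerator, keep only burglary=true terms: 0.99013*0.26 = 0.257434
The normalizing constant is 0.8026*0.74 + 0.99013*0.26 = 0.851358
Posterior = 0.257434 / 0.851358 ≈ 0.3024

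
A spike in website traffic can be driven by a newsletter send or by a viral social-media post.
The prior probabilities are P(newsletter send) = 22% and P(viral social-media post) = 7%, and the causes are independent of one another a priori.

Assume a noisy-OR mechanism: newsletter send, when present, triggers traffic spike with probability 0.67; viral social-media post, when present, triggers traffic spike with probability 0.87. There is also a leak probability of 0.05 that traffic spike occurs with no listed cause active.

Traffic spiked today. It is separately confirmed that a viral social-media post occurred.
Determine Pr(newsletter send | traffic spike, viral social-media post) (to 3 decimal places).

Under noisy-OR, P(traffic spike | causes) = 1 − (1−0.05)·∏(1−qᵢ) over the active causes.
For the numerator, keep only newsletter send=true terms: 0.959245*0.22 = 0.211034
Denominator P(traffic spike | viral social-media post): 0.8765*0.78 + 0.959245*0.22 = 0.894704
P(newsletter send | traffic spike, viral social-media post) = 0.211034/0.894704 ≈ 0.236

Pr(newsletter send | traffic spike, viral social-media post) ≈ 0.236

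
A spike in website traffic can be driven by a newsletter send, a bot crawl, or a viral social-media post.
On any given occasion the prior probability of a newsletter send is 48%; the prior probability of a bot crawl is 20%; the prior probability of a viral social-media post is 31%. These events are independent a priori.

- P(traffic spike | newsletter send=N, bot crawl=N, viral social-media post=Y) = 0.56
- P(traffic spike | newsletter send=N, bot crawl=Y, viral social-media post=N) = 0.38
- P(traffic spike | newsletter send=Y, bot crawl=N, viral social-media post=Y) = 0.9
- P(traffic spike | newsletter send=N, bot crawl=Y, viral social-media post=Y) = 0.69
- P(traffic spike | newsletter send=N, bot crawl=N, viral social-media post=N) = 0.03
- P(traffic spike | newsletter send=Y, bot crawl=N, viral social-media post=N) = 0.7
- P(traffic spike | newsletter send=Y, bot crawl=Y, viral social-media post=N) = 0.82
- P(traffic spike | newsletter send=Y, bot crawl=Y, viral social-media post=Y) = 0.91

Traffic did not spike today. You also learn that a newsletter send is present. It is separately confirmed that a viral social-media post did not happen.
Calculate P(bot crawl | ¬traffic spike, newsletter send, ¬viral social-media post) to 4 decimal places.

P(¬traffic spike | newsletter send, ¬viral social-media post) = 0.3*0.8 + 0.18*0.2 = 0.240000 + 0.036000 = 0.276000
Of this, 0.036000 comes from 0.18*0.2 (the bot crawl=true cases).
So P(bot crawl | ¬traffic spike, newsletter send, ¬viral social-media post) = 0.036000/0.276000 ≈ 0.1304.

P(bot crawl | ¬traffic spike, newsletter send, ¬viral social-media post) ≈ 0.1304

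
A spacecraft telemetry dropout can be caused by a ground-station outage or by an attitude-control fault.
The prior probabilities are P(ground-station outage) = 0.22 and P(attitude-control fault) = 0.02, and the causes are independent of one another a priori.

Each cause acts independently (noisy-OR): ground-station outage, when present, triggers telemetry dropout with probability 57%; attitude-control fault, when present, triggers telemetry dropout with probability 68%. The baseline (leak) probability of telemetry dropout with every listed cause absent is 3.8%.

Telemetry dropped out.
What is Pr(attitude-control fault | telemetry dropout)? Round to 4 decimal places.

Under noisy-OR, P(telemetry dropout | causes) = 1 − (1−0.038)·∏(1−qᵢ) over the active causes.
Weight on attitude-control fault=true, given the evidence: 0.010798 + 0.003818 = 0.014616
Denominator P(telemetry dropout): 0.038×0.78×0.98 + 0.69216×0.78×0.02 + 0.58634×0.22×0.98 + 0.867629×0.22×0.02 = 0.170078
Posterior = 0.014616 / 0.170078 ≈ 0.0859

Pr(attitude-control fault | telemetry dropout) ≈ 0.0859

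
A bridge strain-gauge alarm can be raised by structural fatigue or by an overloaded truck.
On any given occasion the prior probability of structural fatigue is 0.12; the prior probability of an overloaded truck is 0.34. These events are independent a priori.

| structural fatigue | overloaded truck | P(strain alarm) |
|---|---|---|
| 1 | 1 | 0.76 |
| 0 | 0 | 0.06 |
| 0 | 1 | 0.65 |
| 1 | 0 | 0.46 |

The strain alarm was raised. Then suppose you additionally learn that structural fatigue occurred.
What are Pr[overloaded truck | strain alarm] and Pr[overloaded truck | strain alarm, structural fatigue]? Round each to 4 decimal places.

P(strain alarm) = 0.06·0.88·0.66 + 0.65·0.88·0.34 + 0.46·0.12·0.66 + 0.76·0.12·0.34 = 0.034848 + 0.194480 + 0.036432 + 0.031008 = 0.296768
Of this, 0.225488 comes from 0.194480 + 0.031008 (the overloaded truck=true cases).
So P(overloaded truck | strain alarm) = 0.225488/0.296768 ≈ 0.7598.

Now also conditioning on structural fatigue=true:
P(strain alarm | structural fatigue) = 0.46·0.66 + 0.76·0.34 = 0.303600 + 0.258400 = 0.562000
Restricting to configurations with overloaded truck present: 0.76·0.34 = 0.258400.
P(overloaded truck | strain alarm, structural fatigue) = 0.258400 / 0.562000 ≈ 0.4598
The drop from 0.7598 to 0.4598 is the explaining-away (discounting) effect.

Pr[overloaded truck | strain alarm] ≈ 0.7598; Pr[overloaded truck | strain alarm, structural fatigue] ≈ 0.4598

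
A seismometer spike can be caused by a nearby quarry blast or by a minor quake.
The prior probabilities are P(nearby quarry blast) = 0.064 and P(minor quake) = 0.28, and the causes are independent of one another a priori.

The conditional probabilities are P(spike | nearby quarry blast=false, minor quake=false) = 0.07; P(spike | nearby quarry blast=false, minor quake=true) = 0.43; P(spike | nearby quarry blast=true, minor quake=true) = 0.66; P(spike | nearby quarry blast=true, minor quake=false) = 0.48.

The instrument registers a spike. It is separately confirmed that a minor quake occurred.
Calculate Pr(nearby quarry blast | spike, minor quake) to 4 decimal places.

Pr(nearby quarry blast | spike, minor quake) ≈ 0.0950

Numerator (weight on configurations with nearby quarry blast): 0.66·0.064 = 0.042240
Normalizer over all consistent configurations: 0.43·0.936 + 0.66·0.064 = 0.444720
P(nearby quarry blast | spike, minor quake) = 0.042240/0.444720 ≈ 0.0950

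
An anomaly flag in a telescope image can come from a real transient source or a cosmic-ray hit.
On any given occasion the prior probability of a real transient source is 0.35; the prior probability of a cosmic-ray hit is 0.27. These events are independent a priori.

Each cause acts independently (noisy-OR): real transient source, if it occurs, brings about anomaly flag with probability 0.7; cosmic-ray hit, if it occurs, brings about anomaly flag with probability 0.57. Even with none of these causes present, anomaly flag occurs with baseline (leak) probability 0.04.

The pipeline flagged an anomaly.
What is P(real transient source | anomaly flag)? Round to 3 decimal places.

P(real transient source | anomaly flag) ≈ 0.684

Under noisy-OR, P(anomaly flag | causes) = 1 − (1−0.04)·∏(1−qᵢ) over the active causes.
P(anomaly flag) = 0.04×0.65×0.73 + 0.5872×0.65×0.27 + 0.712×0.35×0.73 + 0.87616×0.35×0.27 = 0.018980 + 0.103054 + 0.181916 + 0.082797 = 0.386747
Of this, 0.264713 comes from 0.181916 + 0.082797 (the real transient source=true cases).
So P(real transient source | anomaly flag) = 0.264713/0.386747 ≈ 0.684.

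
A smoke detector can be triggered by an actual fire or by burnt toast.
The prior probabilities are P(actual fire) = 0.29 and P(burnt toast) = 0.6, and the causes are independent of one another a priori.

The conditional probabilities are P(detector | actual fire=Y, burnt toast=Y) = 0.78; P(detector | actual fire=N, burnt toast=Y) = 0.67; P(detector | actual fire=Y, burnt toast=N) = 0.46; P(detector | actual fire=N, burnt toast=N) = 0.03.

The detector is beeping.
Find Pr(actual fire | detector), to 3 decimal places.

P(detector) = 0.03·0.71·0.4 + 0.67·0.71·0.6 + 0.46·0.29·0.4 + 0.78·0.29·0.6 = 0.008520 + 0.285420 + 0.053360 + 0.135720 = 0.483020
Of this, 0.189080 comes from 0.053360 + 0.135720 (the actual fire=true cases).
P(actual fire | detector) = 0.189080 / 0.483020 ≈ 0.391

Pr(actual fire | detector) ≈ 0.391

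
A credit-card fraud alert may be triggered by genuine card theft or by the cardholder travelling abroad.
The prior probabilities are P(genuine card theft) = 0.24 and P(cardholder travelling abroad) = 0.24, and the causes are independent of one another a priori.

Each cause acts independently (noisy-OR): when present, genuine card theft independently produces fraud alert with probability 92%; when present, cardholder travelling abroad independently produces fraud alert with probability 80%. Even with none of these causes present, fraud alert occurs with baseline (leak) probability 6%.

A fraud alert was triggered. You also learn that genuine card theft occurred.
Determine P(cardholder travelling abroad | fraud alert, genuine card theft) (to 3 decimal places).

P(cardholder travelling abroad | fraud alert, genuine card theft) ≈ 0.252

Under noisy-OR, P(fraud alert | causes) = 1 − (1−0.06)·∏(1−qᵢ) over the active causes.
P(fraud alert | genuine card theft) = 0.9248·0.76 + 0.98496·0.24 = 0.702848 + 0.236390 = 0.939238
The cardholder travelling abroad-present share is 0.98496·0.24 = 0.236390.
So P(cardholder travelling abroad | fraud alert, genuine card theft) = 0.236390/0.939238 ≈ 0.252.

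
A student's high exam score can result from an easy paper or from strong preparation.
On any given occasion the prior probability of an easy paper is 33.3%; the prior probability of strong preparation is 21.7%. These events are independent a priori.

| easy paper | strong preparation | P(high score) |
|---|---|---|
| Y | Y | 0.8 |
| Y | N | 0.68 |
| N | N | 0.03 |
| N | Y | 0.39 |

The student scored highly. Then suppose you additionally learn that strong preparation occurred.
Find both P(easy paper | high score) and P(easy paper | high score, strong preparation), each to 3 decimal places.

Sum P(high score|·) weighted by the priors over the 4 (easy paper, strong preparation) configurations:
  P(high score) = 0.03×0.667×0.783 + 0.39×0.667×0.217 + 0.68×0.333×0.783 + 0.8×0.333×0.217
        = 0.015668 + 0.056448 + 0.177303 + 0.057809 = 0.307228
The terms with easy paper present sum to 0.235112, so
  P(easy paper | high score) = 0.235112 / 0.307228 ≈ 0.765

Now condition on the additional information:
Weight on easy paper=true, given the evidence: 0.8·0.333 = 0.266400
The normalizing constant is 0.39·0.667 + 0.8·0.333 = 0.526530
P(easy paper | high score, strong preparation) = 0.266400/0.526530 ≈ 0.506
Conditioning on strong preparation lowers the posterior on easy paper: the classic explaining-away effect in a common-effect structure.

P(easy paper | high score) ≈ 0.765; P(easy paper | high score, strong preparation) ≈ 0.506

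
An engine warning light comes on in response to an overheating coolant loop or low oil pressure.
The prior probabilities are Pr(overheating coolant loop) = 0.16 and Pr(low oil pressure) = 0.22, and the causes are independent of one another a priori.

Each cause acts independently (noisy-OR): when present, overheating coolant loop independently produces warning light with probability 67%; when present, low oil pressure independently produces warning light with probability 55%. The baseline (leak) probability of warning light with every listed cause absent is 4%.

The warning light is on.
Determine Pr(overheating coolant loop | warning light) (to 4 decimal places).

Pr(overheating coolant loop | warning light) ≈ 0.4681

Under noisy-OR, P(warning light | causes) = 1 − (1−0.04)·∏(1−qᵢ) over the active causes.
P(warning light) = 0.04·0.84·0.78 + 0.568·0.84·0.22 + 0.6832·0.16·0.78 + 0.85744·0.16·0.22 = 0.026208 + 0.104966 + 0.085263 + 0.030182 = 0.246619
Of this, 0.115445 comes from 0.085263 + 0.030182 (the overheating coolant loop=true cases).
So P(overheating coolant loop | warning light) = 0.115445/0.246619 ≈ 0.4681.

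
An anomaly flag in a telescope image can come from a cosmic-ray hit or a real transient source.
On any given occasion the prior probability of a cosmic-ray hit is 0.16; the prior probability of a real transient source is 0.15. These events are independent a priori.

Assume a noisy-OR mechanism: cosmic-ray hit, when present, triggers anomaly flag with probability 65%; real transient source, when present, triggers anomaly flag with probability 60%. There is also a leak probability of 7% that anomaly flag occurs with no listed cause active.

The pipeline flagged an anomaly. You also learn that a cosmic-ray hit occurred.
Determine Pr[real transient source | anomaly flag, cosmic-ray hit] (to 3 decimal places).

Pr[real transient source | anomaly flag, cosmic-ray hit] ≈ 0.185

Under noisy-OR, P(anomaly flag | causes) = 1 − (1−0.07)·∏(1−qᵢ) over the active causes.
P(anomaly flag | cosmic-ray hit) = 0.6745*0.85 + 0.8698*0.15 = 0.573325 + 0.130470 = 0.703795
The real transient source-present share is 0.8698*0.15 = 0.130470.
P(real transient source | anomaly flag, cosmic-ray hit) = 0.130470 / 0.703795 ≈ 0.185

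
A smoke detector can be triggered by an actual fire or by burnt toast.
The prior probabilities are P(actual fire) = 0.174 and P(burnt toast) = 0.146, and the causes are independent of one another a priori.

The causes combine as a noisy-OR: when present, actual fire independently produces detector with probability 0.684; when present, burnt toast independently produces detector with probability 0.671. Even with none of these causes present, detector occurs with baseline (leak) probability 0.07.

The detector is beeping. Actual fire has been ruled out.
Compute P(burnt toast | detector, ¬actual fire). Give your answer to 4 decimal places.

Under noisy-OR, P(detector | causes) = 1 − (1−0.07)·∏(1−qᵢ) over the active causes.
Weight on burnt toast=true, given the evidence: 0.69403*0.146 = 0.101328
The normalizing constant is 0.07*0.854 + 0.69403*0.146 = 0.161108
Posterior = 0.101328 / 0.161108 ≈ 0.6289

P(burnt toast | detector, ¬actual fire) ≈ 0.6289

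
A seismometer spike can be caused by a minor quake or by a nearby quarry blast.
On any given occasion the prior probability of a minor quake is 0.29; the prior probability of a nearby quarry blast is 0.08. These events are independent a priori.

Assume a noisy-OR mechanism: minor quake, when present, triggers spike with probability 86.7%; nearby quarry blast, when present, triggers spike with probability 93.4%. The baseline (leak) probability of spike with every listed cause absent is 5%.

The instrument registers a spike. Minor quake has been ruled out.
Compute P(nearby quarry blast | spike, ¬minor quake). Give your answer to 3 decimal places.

P(nearby quarry blast | spike, ¬minor quake) ≈ 0.620

Under noisy-OR, P(spike | causes) = 1 − (1−0.05)·∏(1−qᵢ) over the active causes.
P(spike | ¬minor quake) = 0.05*0.92 + 0.9373*0.08 = 0.046000 + 0.074984 = 0.120984
Restricting to configurations with nearby quarry blast present: 0.9373*0.08 = 0.074984.
So P(nearby quarry blast | spike, ¬minor quake) = 0.074984/0.120984 ≈ 0.620.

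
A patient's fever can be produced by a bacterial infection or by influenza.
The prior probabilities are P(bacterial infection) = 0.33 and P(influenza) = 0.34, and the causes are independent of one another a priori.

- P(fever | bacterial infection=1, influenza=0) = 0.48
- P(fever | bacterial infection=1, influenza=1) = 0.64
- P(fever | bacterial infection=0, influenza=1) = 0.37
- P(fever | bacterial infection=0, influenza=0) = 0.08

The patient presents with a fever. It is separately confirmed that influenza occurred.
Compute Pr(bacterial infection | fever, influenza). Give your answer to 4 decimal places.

Pr(bacterial infection | fever, influenza) ≈ 0.4600

For the numerator, keep only bacterial infection=true terms: 0.64·0.33 = 0.211200
Denominator P(fever | influenza): 0.37·0.67 + 0.64·0.33 = 0.459100
Posterior = 0.211200 / 0.459100 ≈ 0.4600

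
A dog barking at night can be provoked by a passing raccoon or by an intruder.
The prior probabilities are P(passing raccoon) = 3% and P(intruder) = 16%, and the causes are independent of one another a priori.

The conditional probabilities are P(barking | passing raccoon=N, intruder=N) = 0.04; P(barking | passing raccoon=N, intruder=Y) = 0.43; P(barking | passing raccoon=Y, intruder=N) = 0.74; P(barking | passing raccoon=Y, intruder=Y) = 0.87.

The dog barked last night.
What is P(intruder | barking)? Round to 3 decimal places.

P(barking) = 0.04×0.97×0.84 + 0.43×0.97×0.16 + 0.74×0.03×0.84 + 0.87×0.03×0.16 = 0.032592 + 0.066736 + 0.018648 + 0.004176 = 0.122152
Restricting to configurations with intruder present: 0.066736 + 0.004176 = 0.070912.
So P(intruder | barking) = 0.070912/0.122152 ≈ 0.581.

P(intruder | barking) ≈ 0.581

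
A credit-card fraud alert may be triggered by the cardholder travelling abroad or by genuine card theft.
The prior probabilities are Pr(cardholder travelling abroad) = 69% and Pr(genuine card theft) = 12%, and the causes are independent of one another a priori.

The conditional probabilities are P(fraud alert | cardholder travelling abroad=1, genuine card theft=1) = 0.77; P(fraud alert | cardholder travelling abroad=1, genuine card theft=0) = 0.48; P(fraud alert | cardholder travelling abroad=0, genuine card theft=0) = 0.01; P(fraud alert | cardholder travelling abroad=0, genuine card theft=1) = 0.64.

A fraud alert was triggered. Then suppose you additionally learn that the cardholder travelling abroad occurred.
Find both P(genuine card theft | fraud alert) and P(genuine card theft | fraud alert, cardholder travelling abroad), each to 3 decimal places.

P(genuine card theft | fraud alert) ≈ 0.229; P(genuine card theft | fraud alert, cardholder travelling abroad) ≈ 0.179

P(fraud alert) = 0.01×0.31×0.88 + 0.64×0.31×0.12 + 0.48×0.69×0.88 + 0.77×0.69×0.12 = 0.002728 + 0.023808 + 0.291456 + 0.063756 = 0.381748
Restricting to configurations with genuine card theft present: 0.023808 + 0.063756 = 0.087564.
So P(genuine card theft | fraud alert) = 0.087564/0.381748 ≈ 0.229.

Now condition on the additional information:
By total probability over both values of genuine card theft:
  P(fraud alert | cardholder travelling abroad) = 0.48*0.88 + 0.77*0.12
        = 0.422400 + 0.092400 = 0.514800
Configurations with genuine card theft contribute 0.092400, so
  P(genuine card theft | fraud alert, cardholder travelling abroad) = 0.092400 / 0.514800 ≈ 0.179
Conditioning on cardholder travelling abroad lowers the posterior on genuine card theft: the classic explaining-away effect in a common-effect structure.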